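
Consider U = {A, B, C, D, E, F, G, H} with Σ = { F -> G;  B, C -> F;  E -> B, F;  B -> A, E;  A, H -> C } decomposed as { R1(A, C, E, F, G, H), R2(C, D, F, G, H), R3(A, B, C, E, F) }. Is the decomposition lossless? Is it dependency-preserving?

Lossless test (chase): Rows 1 and 3 agree on F; apply F→G and equate their G entries. Rows 1 and 3 agree on E; apply E→B, F and equate their B, F entries. No row becomes fully distinguished — the join is lossy.
Dependency preservation: every FD's attributes lie within a single fragment, so each can be enforced locally — preserved.

lossy but dependency-preserving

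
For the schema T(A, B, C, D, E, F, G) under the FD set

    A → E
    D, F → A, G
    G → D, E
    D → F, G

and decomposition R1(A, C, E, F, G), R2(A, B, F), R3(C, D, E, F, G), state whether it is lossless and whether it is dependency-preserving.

Lossless test (chase): Rows 1 and 2 agree on A; apply A→E and equate their E entries. Rows 1 and 3 agree on G; apply G→D, E and equate their D, E entries. Rows 1 and 3 agree on D, F; apply D, F→A, G and equate their A, G entries. No row becomes fully distinguished — the join is lossy.
Dependency preservation: D, F → A, G is not contained in any single fragment, but the restricted closure of its left-hand side across the fragments still reaches the right-hand side; the remaining FDs each lie inside some fragment. All dependencies are preserved.

lossy but dependency-preserving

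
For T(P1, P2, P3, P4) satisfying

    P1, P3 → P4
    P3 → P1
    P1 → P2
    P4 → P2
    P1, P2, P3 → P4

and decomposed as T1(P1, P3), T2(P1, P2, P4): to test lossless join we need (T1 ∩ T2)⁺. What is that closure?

T1 ∩ T2 = {P1}.
P1 → P2 applies, adding P2
Closure: {P1, P2}.

P1, P2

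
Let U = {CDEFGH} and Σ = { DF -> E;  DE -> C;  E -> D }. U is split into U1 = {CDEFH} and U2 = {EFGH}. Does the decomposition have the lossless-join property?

Common attributes: U1 ∩ U2 = {EFH}.
Closure of {EFH}: E → D applies, adding D; DE → C applies, adding C. So (EFH)⁺ = {CDEFH}.
This closure contains every attribute of U1, so U1 ∩ U2 → U1. The join is lossless.

Yes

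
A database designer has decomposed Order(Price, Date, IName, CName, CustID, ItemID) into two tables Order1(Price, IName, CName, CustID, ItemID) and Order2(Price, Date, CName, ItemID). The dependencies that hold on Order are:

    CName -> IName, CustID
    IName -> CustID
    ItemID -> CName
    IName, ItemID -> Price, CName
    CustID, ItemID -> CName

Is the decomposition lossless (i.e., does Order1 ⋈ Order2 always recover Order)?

Yes

Common attributes: Order1 ∩ Order2 = {Price, CName, ItemID}.
Closure of {Price, CName, ItemID}: CName → IName, CustID applies, adding IName, CustID. So (Price, CName, ItemID)⁺ = {Price, IName, CName, CustID, ItemID}.
This closure contains every attribute of Order1, so Order1 ∩ Order2 → Order1. The join is lossless.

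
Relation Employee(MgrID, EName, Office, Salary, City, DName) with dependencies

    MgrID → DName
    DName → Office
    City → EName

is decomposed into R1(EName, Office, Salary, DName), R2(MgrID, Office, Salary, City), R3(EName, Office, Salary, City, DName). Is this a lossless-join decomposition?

No

Chase test. Columns are MgrID, EName, Office, Salary, City, DName; row i has aⱼ where attribute j ∈ Ri, else bᵢⱼ.
Initial tableau (one row per fragment):
  row 1: b11 a2 a3 a4 b15 a6
  row 2: a1 b22 a3 a4 a5 b26
  row 3: b31 a2 a3 a4 a5 a6
Rows 2 and 3 agree on City; apply City→EName and equate their EName entries.
No row becomes fully distinguished — the join is lossy.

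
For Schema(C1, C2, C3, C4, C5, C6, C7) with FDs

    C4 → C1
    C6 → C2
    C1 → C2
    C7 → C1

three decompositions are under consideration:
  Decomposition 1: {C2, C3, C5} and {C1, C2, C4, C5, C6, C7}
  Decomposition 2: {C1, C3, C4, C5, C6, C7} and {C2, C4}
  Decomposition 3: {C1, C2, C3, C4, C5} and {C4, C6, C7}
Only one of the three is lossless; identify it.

Decomposition 2

Decomposition 1: common = {C2, C5}, closure = {C2, C5} → lossy.
Decomposition 2: common = {C4}, closure = {C1, C2, C4} → lossless.
Decomposition 3: common = {C4}, closure = {C1, C2, C4} → lossy.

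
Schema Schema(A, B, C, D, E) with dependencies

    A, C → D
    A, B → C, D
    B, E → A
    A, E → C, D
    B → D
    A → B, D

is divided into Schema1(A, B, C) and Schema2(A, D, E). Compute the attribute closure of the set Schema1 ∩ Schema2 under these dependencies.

Schema1 ∩ Schema2 = {A}.
A → B, D applies, adding B, D
A, B → C, D applies, adding C
Closure: {A, B, C, D}.

A, B, C, D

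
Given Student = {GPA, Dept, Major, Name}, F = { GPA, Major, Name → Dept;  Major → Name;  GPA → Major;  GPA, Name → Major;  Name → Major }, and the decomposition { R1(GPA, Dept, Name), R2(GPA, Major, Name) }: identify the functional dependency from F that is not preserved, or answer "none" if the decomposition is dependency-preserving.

GPA, Major, Name → Dept: restricted closure across fragments reaches Dept.
Major → Name lies within R2.
GPA → Major lies within R2.
GPA, Name → Major lies within R2.
Name → Major lies within R2.
Every dependency is enforceable on the fragments, so the decomposition is dependency-preserving.

none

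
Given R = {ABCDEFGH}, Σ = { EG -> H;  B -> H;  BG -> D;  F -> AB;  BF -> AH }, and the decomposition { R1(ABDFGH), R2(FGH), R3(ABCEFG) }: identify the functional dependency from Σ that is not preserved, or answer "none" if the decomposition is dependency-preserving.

EG -> H

Check EG → H: no single fragment contains all of {EGH}, and the restricted closure of {EG} across the fragments never reaches {H}.
B → H is preserved.
BG → D is preserved.
F → AB is preserved.
BF → AH is preserved.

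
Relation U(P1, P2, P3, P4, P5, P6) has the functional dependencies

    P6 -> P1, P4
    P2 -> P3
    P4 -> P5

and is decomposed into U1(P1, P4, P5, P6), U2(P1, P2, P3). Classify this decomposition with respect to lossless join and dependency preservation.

Lossless test: (P1)⁺ = {P1}, which is a superkey of neither fragment — lossy.
Dependency preservation: every FD's attributes lie within a single fragment, so each can be enforced locally — preserved.

lossy but dependency-preserving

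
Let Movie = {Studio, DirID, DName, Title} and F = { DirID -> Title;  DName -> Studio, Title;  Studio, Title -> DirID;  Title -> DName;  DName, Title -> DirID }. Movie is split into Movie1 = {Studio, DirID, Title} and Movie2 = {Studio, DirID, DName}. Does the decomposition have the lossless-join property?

Yes

Common attributes: Movie1 ∩ Movie2 = {Studio, DirID}.
Closure of {Studio, DirID}: DirID → Title applies, adding Title; Title → DName applies, adding DName. So (Studio, DirID)⁺ = {Studio, DirID, DName, Title}.
This closure contains every attribute of Movie1, so Movie1 ∩ Movie2 → Movie1. The join is lossless.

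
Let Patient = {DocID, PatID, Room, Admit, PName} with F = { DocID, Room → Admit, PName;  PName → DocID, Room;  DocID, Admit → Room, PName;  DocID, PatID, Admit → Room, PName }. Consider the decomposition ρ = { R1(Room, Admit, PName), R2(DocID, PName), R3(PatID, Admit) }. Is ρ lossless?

No

Chase test. Columns are DocID, PatID, Room, Admit, PName; row i has aⱼ where attribute j ∈ Ri, else bᵢⱼ.
Initial tableau (one row per fragment):
  row 1: b11 b12 a3 a4 a5
  row 2: a1 b22 b23 b24 a5
  row 3: b31 a2 b33 a4 b35
Rows 1 and 2 agree on PName; apply PName→DocID, Room and equate their DocID, Room entries.
Rows 1 and 2 agree on DocID, Room; apply DocID, Room→Admit, PName and equate their Admit, PName entries.
No row becomes fully distinguished — the join is lossy.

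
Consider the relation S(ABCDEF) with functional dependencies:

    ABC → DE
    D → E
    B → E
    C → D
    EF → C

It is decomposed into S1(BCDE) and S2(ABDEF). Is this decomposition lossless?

Common attributes: S1 ∩ S2 = {BDE}.
No dependency enlarges {BDE}, so (BDE)⁺ = {BDE}.
The closure contains neither all of S1 = {BCDE} nor all of S2 = {ABDEF}, so the common attributes are not a superkey of either fragment. The join is lossy.

No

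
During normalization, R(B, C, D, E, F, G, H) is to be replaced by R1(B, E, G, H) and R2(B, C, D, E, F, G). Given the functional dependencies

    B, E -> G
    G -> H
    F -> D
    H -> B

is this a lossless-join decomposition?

Yes

Common attributes: R1 ∩ R2 = {B, E, G}.
Closure of {B, E, G}: G → H applies, adding H. So (B, E, G)⁺ = {B, E, G, H}.
This closure contains every attribute of R1, so R1 ∩ R2 → R1. The join is lossless.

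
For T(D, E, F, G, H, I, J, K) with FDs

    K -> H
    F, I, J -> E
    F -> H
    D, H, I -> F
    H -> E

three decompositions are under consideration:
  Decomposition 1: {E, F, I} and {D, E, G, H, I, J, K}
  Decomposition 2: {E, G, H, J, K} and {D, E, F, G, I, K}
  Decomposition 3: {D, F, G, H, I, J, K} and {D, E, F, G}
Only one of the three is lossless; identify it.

Decomposition 1: common = {E, I}, closure = {E, I} → lossy.
Decomposition 2: common = {E, G, K}, closure = {E, G, H, K} → lossy.
Decomposition 3: common = {D, F, G}, closure = {D, E, F, G, H} → lossless.

Decomposition 3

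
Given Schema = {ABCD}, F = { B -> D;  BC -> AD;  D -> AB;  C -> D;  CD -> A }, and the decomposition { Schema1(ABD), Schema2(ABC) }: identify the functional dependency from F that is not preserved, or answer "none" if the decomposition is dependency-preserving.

none

B → D lies within Schema1.
BC → AD: restricted closure across fragments reaches AD.
D → AB lies within Schema1.
C → D: restricted closure across fragments reaches D.
CD → A: restricted closure across fragments reaches A.
Every dependency is enforceable on the fragments, so the decomposition is dependency-preserving.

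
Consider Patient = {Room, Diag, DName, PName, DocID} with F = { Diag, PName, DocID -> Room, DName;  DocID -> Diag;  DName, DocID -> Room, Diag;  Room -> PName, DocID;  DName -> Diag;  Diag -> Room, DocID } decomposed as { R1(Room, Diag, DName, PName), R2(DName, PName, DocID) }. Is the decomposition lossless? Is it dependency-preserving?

Lossless test: (DName, PName)⁺ = {Room, Diag, DName, PName, DocID}, which contains all of one fragment — lossless.
Dependency preservation: Diag, PName, DocID → Room, DName; DocID → Diag; DName, DocID → Room, Diag; Room → PName, DocID; Diag → Room, DocID are not contained in any single fragment, but the restricted closure of each left-hand side across the fragments still reaches the right-hand side; the remaining FDs each lie inside some fragment. All dependencies are preserved.

lossless and dependency-preserving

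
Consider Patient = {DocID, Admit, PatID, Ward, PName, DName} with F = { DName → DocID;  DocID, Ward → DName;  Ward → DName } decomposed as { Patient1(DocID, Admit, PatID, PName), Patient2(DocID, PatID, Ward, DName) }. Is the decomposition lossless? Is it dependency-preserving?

Lossless test: (DocID, PatID)⁺ = {DocID, PatID}, which is a superkey of neither fragment — lossy.
Dependency preservation: every FD's attributes lie within a single fragment, so each can be enforced locally — preserved.

lossy but dependency-preserving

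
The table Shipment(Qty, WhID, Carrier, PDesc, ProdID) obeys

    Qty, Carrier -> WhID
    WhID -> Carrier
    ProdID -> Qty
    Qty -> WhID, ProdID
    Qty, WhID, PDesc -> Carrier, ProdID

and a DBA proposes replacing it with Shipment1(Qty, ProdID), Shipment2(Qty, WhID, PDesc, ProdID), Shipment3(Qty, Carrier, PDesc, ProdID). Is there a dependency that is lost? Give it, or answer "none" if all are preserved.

WhID -> Carrier

Check WhID → Carrier: no single fragment contains all of {WhID, Carrier}, and the restricted closure of {WhID} across the fragments never reaches {Carrier}.
Qty, Carrier → WhID is preserved.
ProdID → Qty is preserved.
Qty → WhID, ProdID is preserved.
Qty, WhID, PDesc → Carrier, ProdID is preserved.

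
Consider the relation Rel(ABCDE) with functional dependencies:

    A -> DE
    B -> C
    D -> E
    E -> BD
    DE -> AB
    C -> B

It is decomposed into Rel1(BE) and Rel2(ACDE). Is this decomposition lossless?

Yes

Common attributes: Rel1 ∩ Rel2 = {E}.
Closure of {E}: E → BD applies, adding BD; DE → AB applies, adding A; B → C applies, adding C. So (E)⁺ = {ABCDE}.
This closure contains every attribute of Rel1, so Rel1 ∩ Rel2 → Rel1. The join is lossless.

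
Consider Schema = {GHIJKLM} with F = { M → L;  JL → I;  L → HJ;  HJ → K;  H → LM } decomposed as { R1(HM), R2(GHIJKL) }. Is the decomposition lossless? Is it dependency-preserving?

lossless and dependency-preserving

Lossless test: (H)⁺ = {HIJKLM}, which contains all of one fragment — lossless.
Dependency preservation: M → L; H → LM are not contained in any single fragment, but the restricted closure of each left-hand side across the fragments still reaches the right-hand side; the remaining FDs each lie inside some fragment. All dependencies are preserved.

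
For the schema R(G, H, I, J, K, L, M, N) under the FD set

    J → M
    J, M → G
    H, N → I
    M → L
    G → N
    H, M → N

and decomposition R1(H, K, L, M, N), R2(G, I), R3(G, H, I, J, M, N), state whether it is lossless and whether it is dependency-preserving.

lossy but dependency-preserving

Lossless test (chase): Rows 1 and 3 agree on H, N; apply H, N→I and equate their I entries. Rows 1 and 3 agree on M; apply M→L and equate their L entries. Rows 2 and 3 agree on G; apply G→N and equate their N entries. No row becomes fully distinguished — the join is lossy.
Dependency preservation: every FD's attributes lie within a single fragment, so each can be enforced locally — preserved.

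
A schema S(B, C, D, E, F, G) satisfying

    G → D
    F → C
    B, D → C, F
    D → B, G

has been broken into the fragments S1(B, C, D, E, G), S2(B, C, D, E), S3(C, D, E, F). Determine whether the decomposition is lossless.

Yes

Chase test. Columns are B, C, D, E, F, G; row i has aⱼ where attribute j ∈ Si, else bᵢⱼ.
Initial tableau (one row per fragment):
  row 1: a1 a2 a3 a4 b15 a6
  row 2: a1 a2 a3 a4 b25 b26
  row 3: b31 a2 a3 a4 a5 b36
Rows 1 and 2 agree on B, D; apply B, D→C, F and equate their C, F entries.
Rows 1 and 2 agree on D; apply D→B, G and equate their B, G entries.
Rows 1 and 3 agree on D; apply D→B, G and equate their B, G entries.
Rows 1 and 3 agree on B, D; apply B, D→C, F and equate their C, F entries.
Row 1 is now all distinguished symbols — the join is lossless.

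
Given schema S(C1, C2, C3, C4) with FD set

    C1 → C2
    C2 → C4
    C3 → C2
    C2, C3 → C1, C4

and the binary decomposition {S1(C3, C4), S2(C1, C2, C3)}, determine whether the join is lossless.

Common attributes: S1 ∩ S2 = {C3}.
Closure of {C3}: C3 → C2 applies, adding C2; C2, C3 → C1, C4 applies, adding C1, C4. So (C3)⁺ = {C1, C2, C3, C4}.
This closure contains every attribute of S1, so S1 ∩ S2 → S1. The join is lossless.

Yes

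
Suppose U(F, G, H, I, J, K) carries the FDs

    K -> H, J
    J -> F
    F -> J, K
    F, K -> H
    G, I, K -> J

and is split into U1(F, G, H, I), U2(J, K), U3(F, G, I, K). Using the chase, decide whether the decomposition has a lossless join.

Chase test. Columns are F, G, H, I, J, K; row i has aⱼ where attribute j ∈ Ui, else bᵢⱼ.
Initial tableau (one row per fragment):
  row 1: a1 a2 a3 a4 b15 b16
  row 2: b21 b22 b23 b24 a5 a6
  row 3: a1 a2 b33 a4 b35 a6
Rows 2 and 3 agree on K; apply K→H, J and equate their H, J entries.
Rows 2 and 3 agree on J; apply J→F and equate their F entries.
Rows 1 and 2 agree on F; apply F→J, K and equate their J, K entries.
Rows 1 and 2 agree on F, K; apply F, K→H and equate their H entries.
Row 1 is now all distinguished symbols — the join is lossless.

Yes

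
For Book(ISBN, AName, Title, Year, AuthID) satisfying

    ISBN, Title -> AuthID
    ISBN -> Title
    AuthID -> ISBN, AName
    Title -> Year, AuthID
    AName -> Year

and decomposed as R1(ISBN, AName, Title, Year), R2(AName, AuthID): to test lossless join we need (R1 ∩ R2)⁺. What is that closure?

R1 ∩ R2 = {AName}.
AName → Year applies, adding Year
Closure: {AName, Year}.

AName, Year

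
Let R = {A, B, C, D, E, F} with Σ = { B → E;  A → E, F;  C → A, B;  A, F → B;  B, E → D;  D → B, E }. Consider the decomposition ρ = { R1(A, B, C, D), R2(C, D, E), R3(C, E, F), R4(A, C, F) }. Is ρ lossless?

Chase test. Columns are A, B, C, D, E, F; row i has aⱼ where attribute j ∈ Ri, else bᵢⱼ.
Initial tableau (one row per fragment):
  row 1: a1 a2 a3 a4 b15 b16
  row 2: b21 b22 a3 a4 a5 b26
  row 3: b31 b32 a3 b34 a5 a6
  row 4: a1 b42 a3 b44 b45 a6
Rows 1 and 4 agree on A; apply A→E, F and equate their E, F entries.
Rows 1 and 2 agree on C; apply C→A, B and equate their A, B entries.
Rows 1 and 3 agree on C; apply C→A, B and equate their A, B entries.
Rows 1 and 4 agree on C; apply C→A, B and equate their A, B entries.
Rows 1 and 4 agree on B, E; apply B, E→D and equate their D entries.
Rows 2 and 3 agree on B, E; apply B, E→D and equate their D entries.
Rows 1 and 2 agree on D; apply D→B, E and equate their B, E entries.
Rows 1 and 2 agree on A; apply A→E, F and equate their E, F entries.
Row 1 is now all distinguished symbols — the join is lossless.

Yes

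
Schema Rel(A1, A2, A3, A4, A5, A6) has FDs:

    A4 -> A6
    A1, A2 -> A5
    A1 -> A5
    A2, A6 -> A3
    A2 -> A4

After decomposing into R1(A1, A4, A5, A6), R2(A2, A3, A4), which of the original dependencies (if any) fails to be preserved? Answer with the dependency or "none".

A4 → A6 lies within R1.
A1, A2 → A5: restricted closure across fragments reaches A5.
A1 → A5 lies within R1.
A2, A6 → A3: restricted closure across fragments reaches A3.
A2 → A4 lies within R2.
Every dependency is enforceable on the fragments, so the decomposition is dependency-preserving.

none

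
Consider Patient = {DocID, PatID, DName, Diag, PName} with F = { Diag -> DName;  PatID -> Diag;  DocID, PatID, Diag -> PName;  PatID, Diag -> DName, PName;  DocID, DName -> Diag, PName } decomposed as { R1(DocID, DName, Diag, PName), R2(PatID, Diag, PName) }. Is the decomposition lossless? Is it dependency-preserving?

Lossless test: (Diag, PName)⁺ = {DName, Diag, PName}, which is a superkey of neither fragment — lossy.
Dependency preservation: DocID, PatID, Diag → PName; PatID, Diag → DName, PName are not contained in any single fragment, but the restricted closure of each left-hand side across the fragments still reaches the right-hand side; the remaining FDs each lie inside some fragment. All dependencies are preserved.

lossy but dependency-preserving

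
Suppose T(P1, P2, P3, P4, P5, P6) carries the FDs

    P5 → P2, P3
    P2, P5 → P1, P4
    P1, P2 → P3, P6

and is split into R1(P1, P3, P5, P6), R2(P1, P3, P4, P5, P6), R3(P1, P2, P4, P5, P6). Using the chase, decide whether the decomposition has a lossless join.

Chase test. Columns are P1, P2, P3, P4, P5, P6; row i has aⱼ where attribute j ∈ Ri, else bᵢⱼ.
Initial tableau (one row per fragment):
  row 1: a1 b12 a3 b14 a5 a6
  row 2: a1 b22 a3 a4 a5 a6
  row 3: a1 a2 b33 a4 a5 a6
Rows 1 and 2 agree on P5; apply P5→P2, P3 and equate their P2, P3 entries.
Rows 1 and 3 agree on P5; apply P5→P2, P3 and equate their P2, P3 entries.
Rows 1 and 2 agree on P2, P5; apply P2, P5→P1, P4 and equate their P1, P4 entries.
Row 1 is now all distinguished symbols — the join is lossless.

Yes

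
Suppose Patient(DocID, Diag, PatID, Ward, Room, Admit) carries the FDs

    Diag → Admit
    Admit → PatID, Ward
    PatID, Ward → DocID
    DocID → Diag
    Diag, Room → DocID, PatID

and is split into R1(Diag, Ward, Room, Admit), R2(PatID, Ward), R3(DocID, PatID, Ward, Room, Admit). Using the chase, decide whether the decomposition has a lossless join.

Chase test. Columns are DocID, Diag, PatID, Ward, Room, Admit; row i has aⱼ where attribute j ∈ Ri, else bᵢⱼ.
Initial tableau (one row per fragment):
  row 1: b11 a2 b13 a4 a5 a6
  row 2: b21 b22 a3 a4 b25 b26
  row 3: a1 b32 a3 a4 a5 a6
Rows 1 and 3 agree on Admit; apply Admit→PatID, Ward and equate their PatID, Ward entries.
Rows 1 and 2 agree on PatID, Ward; apply PatID, Ward→DocID and equate their DocID entries.
Rows 1 and 3 agree on PatID, Ward; apply PatID, Ward→DocID and equate their DocID entries.
Rows 1 and 2 agree on DocID; apply DocID→Diag and equate their Diag entries.
Rows 1 and 3 agree on DocID; apply DocID→Diag and equate their Diag entries.
Rows 1 and 2 agree on Diag; apply Diag→Admit and equate their Admit entries.
Row 1 is now all distinguished symbols — the join is lossless.

Yes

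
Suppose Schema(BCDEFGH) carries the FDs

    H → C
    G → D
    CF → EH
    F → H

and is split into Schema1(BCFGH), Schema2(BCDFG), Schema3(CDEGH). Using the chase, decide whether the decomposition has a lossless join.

Chase test. Columns are BCDEFGH; row i has aⱼ where attribute j ∈ Schemai, else bᵢⱼ.
Initial tableau (one row per fragment):
  row 1: a1 a2 b13 b14 a5 a6 a7
  row 2: a1 a2 a3 b24 a5 a6 b27
  row 3: b31 a2 a3 a4 b35 a6 a7
Rows 1 and 2 agree on G; apply G→D and equate their D entries.
Rows 1 and 2 agree on CF; apply CF→EH and equate their EH entries.
No row becomes fully distinguished — the join is lossy.

No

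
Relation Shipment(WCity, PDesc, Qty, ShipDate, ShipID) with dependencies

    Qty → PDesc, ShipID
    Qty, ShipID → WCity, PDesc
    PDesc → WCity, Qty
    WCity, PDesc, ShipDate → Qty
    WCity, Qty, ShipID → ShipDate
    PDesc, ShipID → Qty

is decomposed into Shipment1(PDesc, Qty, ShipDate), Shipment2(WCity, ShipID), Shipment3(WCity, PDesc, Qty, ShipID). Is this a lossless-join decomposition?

Chase test. Columns are WCity, PDesc, Qty, ShipDate, ShipID; row i has aⱼ where attribute j ∈ Shipmenti, else bᵢⱼ.
Initial tableau (one row per fragment):
  row 1: b11 a2 a3 a4 b15
  row 2: a1 b22 b23 b24 a5
  row 3: a1 a2 a3 b34 a5
Rows 1 and 3 agree on Qty; apply Qty→PDesc, ShipID and equate their PDesc, ShipID entries.
Rows 1 and 3 agree on Qty, ShipID; apply Qty, ShipID→WCity, PDesc and equate their WCity, PDesc entries.
Rows 1 and 3 agree on WCity, Qty, ShipID; apply WCity, Qty, ShipID→ShipDate and equate their ShipDate entries.
Row 1 is now all distinguished symbols — the join is lossless.

Yes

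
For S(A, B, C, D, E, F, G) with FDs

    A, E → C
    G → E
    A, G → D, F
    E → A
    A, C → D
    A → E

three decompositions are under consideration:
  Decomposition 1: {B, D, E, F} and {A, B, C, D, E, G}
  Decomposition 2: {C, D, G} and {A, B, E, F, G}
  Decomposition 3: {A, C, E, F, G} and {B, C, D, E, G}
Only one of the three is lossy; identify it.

Decomposition 1: common = {B, D, E}, closure = {A, B, C, D, E} → lossy.
Decomposition 2: common = {G}, closure = {A, C, D, E, F, G} → lossless.
Decomposition 3: common = {C, E, G}, closure = {A, C, D, E, F, G} → lossless.

Decomposition 1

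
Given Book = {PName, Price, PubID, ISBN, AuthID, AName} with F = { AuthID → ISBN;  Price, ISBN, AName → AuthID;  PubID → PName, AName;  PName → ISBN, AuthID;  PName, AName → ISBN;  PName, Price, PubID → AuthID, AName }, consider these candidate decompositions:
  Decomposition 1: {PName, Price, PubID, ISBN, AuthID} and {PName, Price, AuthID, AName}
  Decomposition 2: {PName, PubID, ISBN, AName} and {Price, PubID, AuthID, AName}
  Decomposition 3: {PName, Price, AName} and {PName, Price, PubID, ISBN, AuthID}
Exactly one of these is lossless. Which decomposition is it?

Decomposition 2

Decomposition 1: common = {PName, Price, AuthID}, closure = {PName, Price, ISBN, AuthID} → lossy.
Decomposition 2: common = {PubID, AName}, closure = {PName, PubID, ISBN, AuthID, AName} → lossless.
Decomposition 3: common = {PName, Price}, closure = {PName, Price, ISBN, AuthID} → lossy.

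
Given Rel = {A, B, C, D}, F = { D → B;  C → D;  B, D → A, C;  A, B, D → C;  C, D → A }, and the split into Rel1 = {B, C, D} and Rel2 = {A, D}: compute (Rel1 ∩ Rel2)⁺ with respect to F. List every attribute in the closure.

A, B, C, D

Rel1 ∩ Rel2 = {D}.
D → B applies, adding B
B, D → A, C applies, adding A, C
Closure: {A, B, C, D}.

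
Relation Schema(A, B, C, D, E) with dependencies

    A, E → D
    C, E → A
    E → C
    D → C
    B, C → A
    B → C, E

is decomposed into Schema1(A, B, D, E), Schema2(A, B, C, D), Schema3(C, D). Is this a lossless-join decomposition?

Yes

Chase test. Columns are A, B, C, D, E; row i has aⱼ where attribute j ∈ Schemai, else bᵢⱼ.
Initial tableau (one row per fragment):
  row 1: a1 a2 b13 a4 a5
  row 2: a1 a2 a3 a4 b25
  row 3: b31 b32 a3 a4 b35
Rows 1 and 2 agree on D; apply D→C and equate their C entries.
Rows 1 and 2 agree on B; apply B→C, E and equate their C, E entries.
Row 1 is now all distinguished symbols — the join is lossless.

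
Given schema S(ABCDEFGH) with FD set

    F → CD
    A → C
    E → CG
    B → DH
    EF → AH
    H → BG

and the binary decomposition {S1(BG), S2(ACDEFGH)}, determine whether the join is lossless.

Common attributes: S1 ∩ S2 = {G}.
No dependency enlarges {G}, so (G)⁺ = {G}.
The closure contains neither all of S1 = {BG} nor all of S2 = {ACDEFGH}, so the common attributes are not a superkey of either fragment. The join is lossy.

No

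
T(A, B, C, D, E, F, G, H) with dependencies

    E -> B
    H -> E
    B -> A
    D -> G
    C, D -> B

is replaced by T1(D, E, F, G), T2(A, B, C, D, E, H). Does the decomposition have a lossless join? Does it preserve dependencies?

lossy but dependency-preserving

Lossless test: (D, E)⁺ = {A, B, D, E, G}, which is a superkey of neither fragment — lossy.
Dependency preservation: every FD's attributes lie within a single fragment, so each can be enforced locally — preserved.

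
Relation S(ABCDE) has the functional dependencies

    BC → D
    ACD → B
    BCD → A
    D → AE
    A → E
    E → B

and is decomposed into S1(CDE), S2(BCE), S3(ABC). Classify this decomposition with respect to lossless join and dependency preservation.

Lossless test (chase): Rows 2 and 3 agree on BC; apply BC→D and equate their D entries. Rows 2 and 3 agree on BCD; apply BCD→A and equate their A entries. Rows 2 and 3 agree on D; apply D→AE and equate their AE entries. Rows 1 and 2 agree on E; apply E→B and equate their B entries. Rows 1 and 2 agree on BC; apply BC→D and equate their D entries. Rows 1 and 2 agree on BCD; apply BCD→A and equate their A entries. Row 1 is now all distinguished symbols — the join is lossless.
Dependency preservation: the restricted closure of {D} across the fragments never reaches {AE}, so D → AE cannot be enforced without a join — not preserved.

lossless but not dependency-preserving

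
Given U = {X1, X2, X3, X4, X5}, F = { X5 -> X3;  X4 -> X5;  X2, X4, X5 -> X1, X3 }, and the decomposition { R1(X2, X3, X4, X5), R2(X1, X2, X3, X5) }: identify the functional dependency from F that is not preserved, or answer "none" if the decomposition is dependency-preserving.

Check X2, X4, X5 → X1, X3: no single fragment contains all of {X1, X2, X3, X4, X5}, and the restricted closure of {X2, X4, X5} across the fragments never reaches {X1, X3}.
X5 → X3 is preserved.
X4 → X5 is preserved.

X2, X4, X5 -> X1, X3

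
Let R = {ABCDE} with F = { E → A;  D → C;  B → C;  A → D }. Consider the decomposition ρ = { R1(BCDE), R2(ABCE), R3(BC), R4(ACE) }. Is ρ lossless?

Yes

Chase test. Columns are ABCDE; row i has aⱼ where attribute j ∈ Ri, else bᵢⱼ.
Initial tableau (one row per fragment):
  row 1: b11 a2 a3 a4 a5
  row 2: a1 a2 a3 b24 a5
  row 3: b31 a2 a3 b34 b35
  row 4: a1 b42 a3 b44 a5
Rows 1 and 2 agree on E; apply E→A and equate their A entries.
Rows 1 and 2 agree on A; apply A→D and equate their D entries.
Rows 1 and 4 agree on A; apply A→D and equate their D entries.
Row 1 is now all distinguished symbols — the join is lossless.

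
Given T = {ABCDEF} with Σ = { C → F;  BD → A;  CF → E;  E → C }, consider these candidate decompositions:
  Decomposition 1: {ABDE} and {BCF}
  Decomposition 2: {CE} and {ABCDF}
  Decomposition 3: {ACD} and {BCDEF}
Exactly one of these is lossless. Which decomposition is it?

Decomposition 2

Decomposition 1: common = {B}, closure = {B} → lossy.
Decomposition 2: common = {C}, closure = {CEF} → lossless.
Decomposition 3: common = {CD}, closure = {CDEF} → lossy.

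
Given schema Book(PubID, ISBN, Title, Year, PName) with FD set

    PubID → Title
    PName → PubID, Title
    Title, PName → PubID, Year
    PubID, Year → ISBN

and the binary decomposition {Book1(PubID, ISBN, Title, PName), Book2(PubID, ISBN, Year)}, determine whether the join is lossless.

No

Common attributes: Book1 ∩ Book2 = {PubID, ISBN}.
Closure of {PubID, ISBN}: PubID → Title applies, adding Title. So (PubID, ISBN)⁺ = {PubID, ISBN, Title}.
The closure contains neither all of Book1 = {PubID, ISBN, Title, PName} nor all of Book2 = {PubID, ISBN, Year}, so the common attributes are not a superkey of either fragment. The join is lossy.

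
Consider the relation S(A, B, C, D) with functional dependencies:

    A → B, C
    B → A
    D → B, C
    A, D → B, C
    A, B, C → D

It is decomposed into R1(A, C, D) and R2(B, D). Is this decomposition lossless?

Common attributes: R1 ∩ R2 = {D}.
Closure of {D}: D → B, C applies, adding B, C; B → A applies, adding A. So (D)⁺ = {A, B, C, D}.
This closure contains every attribute of R1, so R1 ∩ R2 → R1. The join is lossless.

Yes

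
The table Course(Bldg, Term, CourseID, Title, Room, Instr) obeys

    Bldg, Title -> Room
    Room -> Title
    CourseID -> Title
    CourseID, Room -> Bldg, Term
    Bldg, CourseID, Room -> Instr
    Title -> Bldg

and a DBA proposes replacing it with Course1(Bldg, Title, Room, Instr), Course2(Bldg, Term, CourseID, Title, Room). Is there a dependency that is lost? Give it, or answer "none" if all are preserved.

Bldg, CourseID, Room -> Instr

Check Bldg, CourseID, Room → Instr: no single fragment contains all of {Bldg, CourseID, Room, Instr}, and the restricted closure of {Bldg, CourseID, Room} across the fragments never reaches {Instr}.
Bldg, Title → Room is preserved.
Room → Title is preserved.
CourseID → Title is preserved.
CourseID, Room → Bldg, Term is preserved.
Title → Bldg is preserved.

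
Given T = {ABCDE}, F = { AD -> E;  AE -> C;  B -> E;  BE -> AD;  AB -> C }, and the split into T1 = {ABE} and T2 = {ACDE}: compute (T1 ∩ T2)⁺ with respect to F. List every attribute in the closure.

T1 ∩ T2 = {AE}.
AE → C applies, adding C
Closure: {ACE}.

ACE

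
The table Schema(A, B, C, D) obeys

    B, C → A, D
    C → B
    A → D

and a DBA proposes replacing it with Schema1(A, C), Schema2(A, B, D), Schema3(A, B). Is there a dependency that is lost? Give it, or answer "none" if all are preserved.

Check C → B: no single fragment contains all of {B, C}, and the restricted closure of {C} across the fragments never reaches {B}.
B, C → A, D is preserved.
A → D is preserved.

C → B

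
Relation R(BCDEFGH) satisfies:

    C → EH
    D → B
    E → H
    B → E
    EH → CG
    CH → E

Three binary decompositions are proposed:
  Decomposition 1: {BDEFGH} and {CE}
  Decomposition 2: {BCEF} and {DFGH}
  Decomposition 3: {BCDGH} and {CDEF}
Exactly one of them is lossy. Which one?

Decomposition 2

Decomposition 1: common = {E}, closure = {CEGH} → lossless.
Decomposition 2: common = {F}, closure = {F} → lossy.
Decomposition 3: common = {CD}, closure = {BCDEGH} → lossless.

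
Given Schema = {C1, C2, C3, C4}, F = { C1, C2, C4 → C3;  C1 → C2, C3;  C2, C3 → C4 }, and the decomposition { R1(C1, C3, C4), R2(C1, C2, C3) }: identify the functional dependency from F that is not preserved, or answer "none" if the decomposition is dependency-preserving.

Check C2, C3 → C4: no single fragment contains all of {C2, C3, C4}, and the restricted closure of {C2, C3} across the fragments never reaches {C4}.
C1, C2, C4 → C3 is preserved.
C1 → C2, C3 is preserved.

C2, C3 → C4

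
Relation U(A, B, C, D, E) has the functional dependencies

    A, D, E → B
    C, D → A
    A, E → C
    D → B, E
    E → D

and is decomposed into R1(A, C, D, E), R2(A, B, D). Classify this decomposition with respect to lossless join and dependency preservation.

lossless and dependency-preserving

Lossless test: (A, D)⁺ = {A, B, C, D, E}, which contains all of one fragment — lossless.
Dependency preservation: A, D, E → B; D → B, E are not contained in any single fragment, but the restricted closure of each left-hand side across the fragments still reaches the right-hand side; the remaining FDs each lie inside some fragment. All dependencies are preserved.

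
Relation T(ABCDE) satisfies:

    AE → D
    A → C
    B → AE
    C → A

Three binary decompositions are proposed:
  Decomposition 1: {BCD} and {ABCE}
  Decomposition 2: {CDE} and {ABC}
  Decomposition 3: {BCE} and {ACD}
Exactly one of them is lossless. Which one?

Decomposition 1: common = {BC}, closure = {ABCDE} → lossless.
Decomposition 2: common = {C}, closure = {AC} → lossy.
Decomposition 3: common = {C}, closure = {AC} → lossy.

Decomposition 1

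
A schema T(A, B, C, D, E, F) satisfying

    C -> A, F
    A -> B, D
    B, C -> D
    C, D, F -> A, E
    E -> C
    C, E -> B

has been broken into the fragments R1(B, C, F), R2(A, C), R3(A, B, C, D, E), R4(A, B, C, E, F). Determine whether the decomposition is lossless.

Yes

Chase test. Columns are A, B, C, D, E, F; row i has aⱼ where attribute j ∈ Ri, else bᵢⱼ.
Initial tableau (one row per fragment):
  row 1: b11 a2 a3 b14 b15 a6
  row 2: a1 b22 a3 b24 b25 b26
  row 3: a1 a2 a3 a4 a5 b36
  row 4: a1 a2 a3 b44 a5 a6
Rows 1 and 2 agree on C; apply C→A, F and equate their A, F entries.
Rows 1 and 3 agree on C; apply C→A, F and equate their A, F entries.
Rows 1 and 2 agree on A; apply A→B, D and equate their B, D entries.
Rows 1 and 3 agree on A; apply A→B, D and equate their B, D entries.
Rows 1 and 4 agree on A; apply A→B, D and equate their B, D entries.
Rows 1 and 2 agree on C, D, F; apply C, D, F→A, E and equate their A, E entries.
Rows 1 and 3 agree on C, D, F; apply C, D, F→A, E and equate their A, E entries.
Row 1 is now all distinguished symbols — the join is lossless.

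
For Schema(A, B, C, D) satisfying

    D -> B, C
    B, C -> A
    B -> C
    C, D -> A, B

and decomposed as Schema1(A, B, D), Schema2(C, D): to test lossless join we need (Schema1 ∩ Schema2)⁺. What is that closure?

Schema1 ∩ Schema2 = {D}.
D → B, C applies, adding B, C
B, C → A applies, adding A
Closure: {A, B, C, D}.

A, B, C, D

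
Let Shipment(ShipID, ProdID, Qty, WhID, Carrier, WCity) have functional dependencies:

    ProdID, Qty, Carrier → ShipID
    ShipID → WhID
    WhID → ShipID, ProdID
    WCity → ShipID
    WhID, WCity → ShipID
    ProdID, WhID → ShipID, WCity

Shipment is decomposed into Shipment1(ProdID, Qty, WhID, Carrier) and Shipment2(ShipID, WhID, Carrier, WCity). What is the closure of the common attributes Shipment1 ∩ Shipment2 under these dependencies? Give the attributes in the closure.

Shipment1 ∩ Shipment2 = {WhID, Carrier}.
WhID → ShipID, ProdID applies, adding ShipID, ProdID
ProdID, WhID → ShipID, WCity applies, adding WCity
Closure: {ShipID, ProdID, WhID, Carrier, WCity}.

ShipID, ProdID, WhID, Carrier, WCity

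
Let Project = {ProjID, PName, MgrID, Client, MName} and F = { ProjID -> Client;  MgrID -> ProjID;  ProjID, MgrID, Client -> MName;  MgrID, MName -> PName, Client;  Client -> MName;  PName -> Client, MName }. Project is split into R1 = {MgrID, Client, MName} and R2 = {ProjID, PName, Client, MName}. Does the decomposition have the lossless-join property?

No

Common attributes: R1 ∩ R2 = {Client, MName}.
No dependency enlarges {Client, MName}, so (Client, MName)⁺ = {Client, MName}.
The closure contains neither all of R1 = {MgrID, Client, MName} nor all of R2 = {ProjID, PName, Client, MName}, so the common attributes are not a superkey of either fragment. The join is lossy.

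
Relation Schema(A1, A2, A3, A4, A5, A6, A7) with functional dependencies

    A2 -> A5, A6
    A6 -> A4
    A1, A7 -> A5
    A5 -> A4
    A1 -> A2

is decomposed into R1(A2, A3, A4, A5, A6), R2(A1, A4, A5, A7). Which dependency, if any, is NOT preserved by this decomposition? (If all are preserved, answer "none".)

Check A1 → A2: no single fragment contains all of {A1, A2}, and the restricted closure of {A1} across the fragments never reaches {A2}.
A2 → A5, A6 is preserved.
A6 → A4 is preserved.
A1, A7 → A5 is preserved.
A5 → A4 is preserved.

A1 -> A2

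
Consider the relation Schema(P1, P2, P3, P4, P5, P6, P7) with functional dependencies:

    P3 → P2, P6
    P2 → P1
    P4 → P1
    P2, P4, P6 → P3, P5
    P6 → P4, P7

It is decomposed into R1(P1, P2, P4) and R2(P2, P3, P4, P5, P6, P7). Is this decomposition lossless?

Yes

Common attributes: R1 ∩ R2 = {P2, P4}.
Closure of {P2, P4}: P2 → P1 applies, adding P1. So (P2, P4)⁺ = {P1, P2, P4}.
This closure contains every attribute of R1, so R1 ∩ R2 → R1. The join is lossless.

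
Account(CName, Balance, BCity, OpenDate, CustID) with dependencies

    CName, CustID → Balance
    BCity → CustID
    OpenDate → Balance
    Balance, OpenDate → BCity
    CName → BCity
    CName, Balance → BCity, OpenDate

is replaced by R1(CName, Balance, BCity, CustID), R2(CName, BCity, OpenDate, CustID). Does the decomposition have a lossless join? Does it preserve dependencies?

lossless but not dependency-preserving

Lossless test: (CName, BCity, CustID)⁺ = {CName, Balance, BCity, OpenDate, CustID}, which contains all of one fragment — lossless.
Dependency preservation: the restricted closure of {OpenDate} across the fragments never reaches {Balance}, so OpenDate → Balance cannot be enforced without a join — not preserved.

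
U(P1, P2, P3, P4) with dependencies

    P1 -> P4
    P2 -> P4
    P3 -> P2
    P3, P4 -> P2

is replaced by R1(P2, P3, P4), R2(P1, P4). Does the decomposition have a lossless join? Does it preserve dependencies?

lossy but dependency-preserving

Lossless test: (P4)⁺ = {P4}, which is a superkey of neither fragment — lossy.
Dependency preservation: every FD's attributes lie within a single fragment, so each can be enforced locally — preserved.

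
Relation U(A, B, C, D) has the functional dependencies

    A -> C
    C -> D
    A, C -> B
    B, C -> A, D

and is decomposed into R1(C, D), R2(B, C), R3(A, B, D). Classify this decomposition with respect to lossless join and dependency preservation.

lossy and not dependency-preserving

Lossless test (chase): Rows 1 and 2 agree on C; apply C→D and equate their D entries. No row becomes fully distinguished — the join is lossy.
Dependency preservation: the restricted closure of {A} across the fragments never reaches {C}, so A → C cannot be enforced without a join — not preserved.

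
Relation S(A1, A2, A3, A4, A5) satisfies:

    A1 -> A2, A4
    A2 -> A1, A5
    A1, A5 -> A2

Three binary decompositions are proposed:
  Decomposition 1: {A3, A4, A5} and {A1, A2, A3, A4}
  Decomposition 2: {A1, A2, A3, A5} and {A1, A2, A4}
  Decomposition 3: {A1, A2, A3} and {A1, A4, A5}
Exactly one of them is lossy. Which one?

Decomposition 1: common = {A3, A4}, closure = {A3, A4} → lossy.
Decomposition 2: common = {A1, A2}, closure = {A1, A2, A4, A5} → lossless.
Decomposition 3: common = {A1}, closure = {A1, A2, A4, A5} → lossless.

Decomposition 1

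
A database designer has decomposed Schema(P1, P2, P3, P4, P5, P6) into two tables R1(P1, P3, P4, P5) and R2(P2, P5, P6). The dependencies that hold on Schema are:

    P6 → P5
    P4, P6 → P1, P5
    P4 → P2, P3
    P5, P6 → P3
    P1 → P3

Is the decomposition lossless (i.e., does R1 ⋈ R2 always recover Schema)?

Common attributes: R1 ∩ R2 = {P5}.
No dependency enlarges {P5}, so (P5)⁺ = {P5}.
The closure contains neither all of R1 = {P1, P3, P4, P5} nor all of R2 = {P2, P5, P6}, so the common attributes are not a superkey of either fragment. The join is lossy.

No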